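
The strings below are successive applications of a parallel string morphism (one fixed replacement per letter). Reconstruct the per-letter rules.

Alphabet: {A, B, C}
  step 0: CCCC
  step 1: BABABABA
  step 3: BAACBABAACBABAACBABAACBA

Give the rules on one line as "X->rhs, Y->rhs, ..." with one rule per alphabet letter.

A->AC, B->C, C->BA

  step 0 ⇒ step 1: CCCC ⇒ BA·BA·BA·BA
    C ↦ BA
    A ↦ AC  (constrained at step 1)
    B ↦ C  (constrained at step 1)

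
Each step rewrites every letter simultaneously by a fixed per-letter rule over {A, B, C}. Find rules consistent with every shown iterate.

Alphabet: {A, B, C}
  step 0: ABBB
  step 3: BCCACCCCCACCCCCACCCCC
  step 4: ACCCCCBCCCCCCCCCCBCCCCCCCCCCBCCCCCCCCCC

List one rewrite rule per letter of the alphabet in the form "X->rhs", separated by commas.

A->B, B->AC, C->CC

  step 3 ⇒ step 4: BCCACCCCCACCCCCACCCCC ⇒ AC·CC·CC·B·CC·CC·CC·CC·CC·B·CC·CC·CC·CC·CC·B·CC·CC·CC·CC·CC
    A ↦ B
    B ↦ AC
    C ↦ CC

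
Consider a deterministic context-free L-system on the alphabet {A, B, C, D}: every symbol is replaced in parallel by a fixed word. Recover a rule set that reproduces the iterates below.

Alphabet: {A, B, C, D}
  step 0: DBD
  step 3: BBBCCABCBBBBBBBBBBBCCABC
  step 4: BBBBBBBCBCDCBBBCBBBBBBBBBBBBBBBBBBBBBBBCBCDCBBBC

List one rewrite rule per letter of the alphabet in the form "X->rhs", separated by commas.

A->DC, B->BB, C->BC, D->CA

  step 3 ⇒ step 4: BBBCCABCBBBBBBBBBBBCCABC ⇒ BB·BB·BB·BC·BC·DC·BB·BC·BB·BB·BB·BB·BB·BB·BB·BB·BB·BB·BB·BC·BC·DC·BB·BC
    A ↦ DC
    B ↦ BB
    C ↦ BC
    D ↦ CA  (constrained at step 0)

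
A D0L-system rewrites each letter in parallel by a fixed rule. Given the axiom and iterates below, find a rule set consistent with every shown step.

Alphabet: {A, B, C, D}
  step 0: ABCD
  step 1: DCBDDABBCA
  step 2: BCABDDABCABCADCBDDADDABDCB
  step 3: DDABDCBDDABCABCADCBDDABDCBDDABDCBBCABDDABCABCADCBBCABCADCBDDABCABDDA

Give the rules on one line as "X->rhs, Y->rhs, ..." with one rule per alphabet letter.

A->DCB, B->DDA, C->B, D->BCA

  step 2 ⇒ step 3: BCABDDABCABCADCBDDADDABDCB ⇒ DDA·B·DCB·DDA·BCA·BCA·DCB·DDA·B·DCB·DDA·B·DCB·BCA·B·DDA·BCA·BCA·DCB·BCA·BCA·DCB·DDA·BCA·B·DDA
    A ↦ DCB
    B ↦ DDA
    C ↦ B
    D ↦ BCA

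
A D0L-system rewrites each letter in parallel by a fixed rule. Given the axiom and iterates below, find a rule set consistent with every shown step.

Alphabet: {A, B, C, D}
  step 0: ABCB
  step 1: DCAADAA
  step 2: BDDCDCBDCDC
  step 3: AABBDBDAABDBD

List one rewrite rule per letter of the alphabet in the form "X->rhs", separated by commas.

A->DC, B->AA, C->D, D->B

  step 2 ⇒ step 3: BDDCDCBDCDC ⇒ AA·B·B·D·B·D·AA·B·D·B·D
    B ↦ AA
    C ↦ D
    D ↦ B
  step 0 ⇒ step 1: ABCB ⇒ DC·AA·D·AA
    A ↦ DC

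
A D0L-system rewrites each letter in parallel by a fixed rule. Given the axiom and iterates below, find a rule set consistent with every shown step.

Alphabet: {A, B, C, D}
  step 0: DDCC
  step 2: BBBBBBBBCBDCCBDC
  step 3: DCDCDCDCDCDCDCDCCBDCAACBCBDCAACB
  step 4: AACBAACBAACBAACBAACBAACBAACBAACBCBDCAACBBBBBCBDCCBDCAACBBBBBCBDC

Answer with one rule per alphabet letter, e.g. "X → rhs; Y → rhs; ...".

  step 3 ⇒ step 4: DCDCDCDCDCDCDCDCCBDCAACBCBDCAACB ⇒ AA·CB·AA·CB·AA·CB·AA·CB·AA·CB·AA·CB·AA·CB·AA·CB·CB·DC·AA·CB·BB·BB·CB·DC·CB·DC·AA·CB·BB·BB·CB·DC
    A ↦ BB
    B ↦ DC
    C ↦ CB
    D ↦ AA

A->BB, B->DC, C->CB, D->AA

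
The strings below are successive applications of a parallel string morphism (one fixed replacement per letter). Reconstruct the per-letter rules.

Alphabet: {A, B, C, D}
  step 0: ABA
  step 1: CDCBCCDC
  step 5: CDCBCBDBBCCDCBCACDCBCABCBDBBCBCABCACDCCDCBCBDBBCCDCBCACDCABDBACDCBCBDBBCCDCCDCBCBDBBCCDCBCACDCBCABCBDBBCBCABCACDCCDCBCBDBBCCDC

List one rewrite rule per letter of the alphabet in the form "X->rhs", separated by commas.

  step 0 ⇒ step 1: ABA ⇒ CDC·BC·CDC
    A ↦ CDC
    B ↦ BC
    C ↦ A  (constrained at step 1)
    D ↦ BDB  (constrained at step 1)

A->CDC, B->BC, C->A, D->BDB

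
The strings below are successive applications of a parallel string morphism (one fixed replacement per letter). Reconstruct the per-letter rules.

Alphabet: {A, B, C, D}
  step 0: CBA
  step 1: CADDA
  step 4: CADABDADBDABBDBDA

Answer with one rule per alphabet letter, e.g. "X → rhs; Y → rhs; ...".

  step 0 ⇒ step 1: CBA ⇒ CA·D·DA
    A ↦ DA
    B ↦ D
    C ↦ CA
    D ↦ B  (constrained at step 1)

A->DA, B->D, C->CA, D->B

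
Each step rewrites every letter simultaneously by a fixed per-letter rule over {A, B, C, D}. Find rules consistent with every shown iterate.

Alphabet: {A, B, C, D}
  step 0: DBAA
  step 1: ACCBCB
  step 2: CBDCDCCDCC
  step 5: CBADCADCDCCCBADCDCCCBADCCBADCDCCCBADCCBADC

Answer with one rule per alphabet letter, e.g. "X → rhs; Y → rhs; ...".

A->CB, B->C, C->DC, D->A

  step 1 ⇒ step 2: ACCBCB ⇒ CB·DC·DC·C·DC·C
    A ↦ CB
    B ↦ C
    C ↦ DC
  step 0 ⇒ step 1: DBAA ⇒ A·C·CB·CB
    D ↦ A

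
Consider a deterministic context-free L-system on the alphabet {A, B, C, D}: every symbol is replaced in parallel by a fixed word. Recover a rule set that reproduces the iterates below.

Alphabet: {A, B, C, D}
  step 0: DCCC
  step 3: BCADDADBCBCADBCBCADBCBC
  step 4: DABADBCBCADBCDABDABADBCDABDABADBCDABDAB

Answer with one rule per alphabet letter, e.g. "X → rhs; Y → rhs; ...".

A->AD, B->D, C->AB, D->BC

  step 3 ⇒ step 4: BCADDADBCBCADBCBCADBCBC ⇒ D·AB·AD·BC·BC·AD·BC·D·AB·D·AB·AD·BC·D·AB·D·AB·AD·BC·D·AB·D·AB
    A ↦ AD
    B ↦ D
    C ↦ AB
    D ↦ BC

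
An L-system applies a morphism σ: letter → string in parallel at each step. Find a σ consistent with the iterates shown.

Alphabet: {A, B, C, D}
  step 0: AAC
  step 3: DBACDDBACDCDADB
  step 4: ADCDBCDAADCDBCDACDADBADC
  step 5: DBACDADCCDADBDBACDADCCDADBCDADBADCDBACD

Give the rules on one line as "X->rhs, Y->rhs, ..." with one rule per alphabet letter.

  step 4 ⇒ step 5: ADCDBCDAADCDBCDACDADBADC ⇒ DB·A·CD·A·DC·CD·A·DB·DB·A·CD·A·DC·CD·A·DB·CD·A·DB·A·DC·DB·A·CD
    A ↦ DB
    B ↦ DC
    C ↦ CD
    D ↦ A

A->DB, B->DC, C->CD, D->A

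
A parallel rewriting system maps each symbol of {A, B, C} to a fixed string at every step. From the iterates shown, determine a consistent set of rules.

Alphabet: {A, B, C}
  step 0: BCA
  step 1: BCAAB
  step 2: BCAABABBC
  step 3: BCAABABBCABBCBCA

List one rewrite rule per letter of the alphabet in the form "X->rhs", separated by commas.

A->AB, B->BC, C->A

  step 2 ⇒ step 3: BCAABABBC ⇒ BC·A·AB·AB·BC·AB·BC·BC·A
    A ↦ AB
    B ↦ BC
    C ↦ A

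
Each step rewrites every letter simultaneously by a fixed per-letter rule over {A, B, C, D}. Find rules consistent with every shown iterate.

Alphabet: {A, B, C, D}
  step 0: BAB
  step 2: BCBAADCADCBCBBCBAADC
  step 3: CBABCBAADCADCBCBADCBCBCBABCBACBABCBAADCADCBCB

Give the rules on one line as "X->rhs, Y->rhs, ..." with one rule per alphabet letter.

  step 2 ⇒ step 3: BCBAADCADCBCBBCBAADC ⇒ CBA·B·CBA·ADC·ADC·BC·B·ADC·BC·B·CBA·B·CBA·CBA·B·CBA·ADC·ADC·BC·B
    A ↦ ADC
    B ↦ CBA
    C ↦ B
    D ↦ BC

A->ADC, B->CBA, C->B, D->BC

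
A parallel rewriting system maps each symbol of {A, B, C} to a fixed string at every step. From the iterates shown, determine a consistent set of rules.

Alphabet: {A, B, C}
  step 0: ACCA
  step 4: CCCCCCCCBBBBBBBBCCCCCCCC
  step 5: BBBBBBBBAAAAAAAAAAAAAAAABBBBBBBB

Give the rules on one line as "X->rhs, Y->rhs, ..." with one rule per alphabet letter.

  step 4 ⇒ step 5: CCCCCCCCBBBBBBBBCCCCCCCC ⇒ B·B·B·B·B·B·B·B·AA·AA·AA·AA·AA·AA·AA·AA·B·B·B·B·B·B·B·B
    B ↦ AA
    C ↦ B
    A ↦ CC  (constrained at step 0)

A->CC, B->AA, C->B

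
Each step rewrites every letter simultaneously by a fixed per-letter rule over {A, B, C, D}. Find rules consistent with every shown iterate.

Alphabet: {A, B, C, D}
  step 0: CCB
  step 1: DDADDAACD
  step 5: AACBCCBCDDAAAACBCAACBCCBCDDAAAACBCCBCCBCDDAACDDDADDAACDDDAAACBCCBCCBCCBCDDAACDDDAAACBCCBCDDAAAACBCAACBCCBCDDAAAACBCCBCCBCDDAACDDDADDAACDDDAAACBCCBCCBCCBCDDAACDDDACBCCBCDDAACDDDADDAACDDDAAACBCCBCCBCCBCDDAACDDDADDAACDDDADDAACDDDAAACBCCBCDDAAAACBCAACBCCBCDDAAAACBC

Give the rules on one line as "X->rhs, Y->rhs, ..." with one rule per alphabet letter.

A->CBC, B->ACD, C->DDA, D->A

  step 0 ⇒ step 1: CCB ⇒ DDA·DDA·ACD
    B ↦ ACD
    C ↦ DDA
    A ↦ CBC  (constrained at step 1)
    D ↦ A  (constrained at step 1)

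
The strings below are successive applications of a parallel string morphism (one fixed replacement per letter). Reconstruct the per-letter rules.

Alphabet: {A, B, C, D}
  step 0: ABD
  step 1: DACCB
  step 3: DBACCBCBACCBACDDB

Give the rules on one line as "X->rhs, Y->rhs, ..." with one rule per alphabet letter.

A->D, B->AC, C->DB, D->CB

  step 0 ⇒ step 1: ABD ⇒ D·AC·CB
    A ↦ D
    B ↦ AC
    D ↦ CB
    C ↦ DB  (constrained at step 1)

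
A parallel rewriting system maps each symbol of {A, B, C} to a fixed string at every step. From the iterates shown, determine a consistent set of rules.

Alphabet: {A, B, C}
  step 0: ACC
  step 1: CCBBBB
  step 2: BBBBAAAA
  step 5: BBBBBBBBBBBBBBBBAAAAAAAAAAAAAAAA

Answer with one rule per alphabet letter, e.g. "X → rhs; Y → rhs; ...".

  step 1 ⇒ step 2: CCBBBB ⇒ BB·BB·A·A·A·A
    B ↦ A
    C ↦ BB
  step 0 ⇒ step 1: ACC ⇒ CC·BB·BB
    A ↦ CC

A->CC, B->A, C->BB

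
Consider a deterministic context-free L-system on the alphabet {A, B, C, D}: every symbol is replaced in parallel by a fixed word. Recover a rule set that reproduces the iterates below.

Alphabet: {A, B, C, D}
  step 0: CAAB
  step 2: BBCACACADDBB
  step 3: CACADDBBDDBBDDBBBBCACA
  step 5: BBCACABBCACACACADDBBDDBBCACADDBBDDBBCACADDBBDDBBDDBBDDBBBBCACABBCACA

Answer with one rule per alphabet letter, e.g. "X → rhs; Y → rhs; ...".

  step 2 ⇒ step 3: BBCACACADDBB ⇒ CA·CA·DDB·B·DDB·B·DDB·B·B·B·CA·CA
    A ↦ B
    B ↦ CA
    C ↦ DDB
    D ↦ B

A->B, B->CA, C->DDB, D->B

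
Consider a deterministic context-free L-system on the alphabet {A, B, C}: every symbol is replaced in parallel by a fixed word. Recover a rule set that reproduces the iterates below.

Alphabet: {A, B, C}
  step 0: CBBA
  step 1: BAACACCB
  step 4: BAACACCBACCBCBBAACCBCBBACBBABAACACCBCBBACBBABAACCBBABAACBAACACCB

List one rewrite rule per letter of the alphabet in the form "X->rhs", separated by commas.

  step 0 ⇒ step 1: CBBA ⇒ BA·AC·AC·CB
    A ↦ CB
    B ↦ AC
    C ↦ BA

A->CB, B->AC, C->BA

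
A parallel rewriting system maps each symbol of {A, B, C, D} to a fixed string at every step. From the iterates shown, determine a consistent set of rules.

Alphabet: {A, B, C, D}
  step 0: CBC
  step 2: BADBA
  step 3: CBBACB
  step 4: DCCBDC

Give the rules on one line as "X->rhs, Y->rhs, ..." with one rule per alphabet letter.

A->B, B->C, C->D, D->BA

  step 3 ⇒ step 4: CBBACB ⇒ D·C·C·B·D·C
    A ↦ B
    B ↦ C
    C ↦ D
  step 2 ⇒ step 3: BADBA ⇒ C·B·BA·C·B
    D ↦ BA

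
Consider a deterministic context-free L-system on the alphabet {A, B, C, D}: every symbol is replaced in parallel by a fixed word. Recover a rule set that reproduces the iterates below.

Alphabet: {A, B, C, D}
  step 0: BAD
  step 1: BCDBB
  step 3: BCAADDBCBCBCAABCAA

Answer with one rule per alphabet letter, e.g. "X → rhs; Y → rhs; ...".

  step 0 ⇒ step 1: BAD ⇒ BC·D·BB
    A ↦ D
    B ↦ BC
    D ↦ BB
    C ↦ AA  (constrained at step 1)

A->D, B->BC, C->AA, D->BB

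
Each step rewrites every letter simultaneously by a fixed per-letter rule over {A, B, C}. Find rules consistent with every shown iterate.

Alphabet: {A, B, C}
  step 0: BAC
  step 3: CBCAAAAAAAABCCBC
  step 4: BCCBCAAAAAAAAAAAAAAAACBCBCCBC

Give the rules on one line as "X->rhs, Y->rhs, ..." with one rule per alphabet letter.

A->AA, B->C, C->BC

  step 3 ⇒ step 4: CBCAAAAAAAABCCBC ⇒ BC·C·BC·AA·AA·AA·AA·AA·AA·AA·AA·C·BC·BC·C·BC
    A ↦ AA
    B ↦ C
    C ↦ BC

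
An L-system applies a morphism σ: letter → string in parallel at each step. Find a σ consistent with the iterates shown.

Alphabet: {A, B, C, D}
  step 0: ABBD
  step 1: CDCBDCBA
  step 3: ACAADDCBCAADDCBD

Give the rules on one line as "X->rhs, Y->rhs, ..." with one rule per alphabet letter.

  step 0 ⇒ step 1: ABBD ⇒ C·DCB·DCB·A
    A ↦ C
    B ↦ DCB
    D ↦ A
    C ↦ D  (constrained at step 1)

A->C, B->DCB, C->D, D->A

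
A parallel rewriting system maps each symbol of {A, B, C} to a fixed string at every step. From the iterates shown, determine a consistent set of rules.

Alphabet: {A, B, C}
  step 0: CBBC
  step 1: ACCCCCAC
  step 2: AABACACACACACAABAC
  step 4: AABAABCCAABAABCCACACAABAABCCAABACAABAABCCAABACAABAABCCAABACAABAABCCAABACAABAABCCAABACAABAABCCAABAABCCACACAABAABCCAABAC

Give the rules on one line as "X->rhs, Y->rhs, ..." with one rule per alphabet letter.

A->AAB, B->CC, C->AC

  step 1 ⇒ step 2: ACCCCCAC ⇒ AAB·AC·AC·AC·AC·AC·AAB·AC
    A ↦ AAB
    C ↦ AC
  step 0 ⇒ step 1: CBBC ⇒ AC·CC·CC·AC
    B ↦ CC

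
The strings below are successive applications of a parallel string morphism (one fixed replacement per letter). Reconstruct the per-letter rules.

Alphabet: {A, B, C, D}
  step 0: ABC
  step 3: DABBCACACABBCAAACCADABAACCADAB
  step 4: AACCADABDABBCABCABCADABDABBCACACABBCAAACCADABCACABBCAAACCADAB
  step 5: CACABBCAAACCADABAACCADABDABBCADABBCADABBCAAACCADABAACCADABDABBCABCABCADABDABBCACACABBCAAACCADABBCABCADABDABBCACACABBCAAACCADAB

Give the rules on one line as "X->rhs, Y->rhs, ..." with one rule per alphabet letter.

A->CA, B->DAB, C->B, D->AAC

  step 4 ⇒ step 5: AACCADABDABBCABCABCADABDABBCACACABBCAAACCADABCACABBCAAACCADAB ⇒ CA·CA·B·B·CA·AAC·CA·DAB·AAC·CA·DAB·DAB·B·CA·DAB·B·CA·DAB·B·CA·AAC·CA·DAB·AAC·CA·DAB·DAB·B·CA·B·CA·B·CA·DAB·DAB·B·CA·CA·CA·B·B·CA·AAC·CA·DAB·B·CA·B·CA·DAB·DAB·B·CA·CA·CA·B·B·CA·AAC·CA·DAB
    A ↦ CA
    B ↦ DAB
    C ↦ B
    D ↦ AAC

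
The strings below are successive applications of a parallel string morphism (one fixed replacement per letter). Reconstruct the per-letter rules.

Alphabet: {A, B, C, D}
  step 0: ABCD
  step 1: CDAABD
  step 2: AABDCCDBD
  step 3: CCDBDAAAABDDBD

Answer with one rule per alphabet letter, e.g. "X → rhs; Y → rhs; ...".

A->C, B->D, C->AA, D->BD

  step 2 ⇒ step 3: AABDCCDBD ⇒ C·C·D·BD·AA·AA·BD·D·BD
    A ↦ C
    B ↦ D
    C ↦ AA
    D ↦ BD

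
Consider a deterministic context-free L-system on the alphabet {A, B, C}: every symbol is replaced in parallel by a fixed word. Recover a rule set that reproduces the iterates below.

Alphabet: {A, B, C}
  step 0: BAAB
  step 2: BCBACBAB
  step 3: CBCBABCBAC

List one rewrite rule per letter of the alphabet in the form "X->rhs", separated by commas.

  step 2 ⇒ step 3: BCBACBAB ⇒ C·B·C·BA·B·C·BA·C
    A ↦ BA
    B ↦ C
    C ↦ B

A->BA, B->C, C->B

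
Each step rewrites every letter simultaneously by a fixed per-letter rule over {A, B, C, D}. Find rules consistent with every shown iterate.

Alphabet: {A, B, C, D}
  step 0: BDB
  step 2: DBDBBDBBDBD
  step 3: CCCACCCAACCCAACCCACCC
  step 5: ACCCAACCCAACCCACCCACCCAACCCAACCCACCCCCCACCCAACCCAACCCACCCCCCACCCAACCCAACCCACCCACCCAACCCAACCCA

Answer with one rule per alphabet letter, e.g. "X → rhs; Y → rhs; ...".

  step 2 ⇒ step 3: DBDBBDBBDBD ⇒ CCC·A·CCC·A·A·CCC·A·A·CCC·A·CCC
    B ↦ A
    D ↦ CCC
    A ↦ D  (constrained at step 3)
    C ↦ BDB  (constrained at step 3)

A->D, B->A, C->BDB, D->CCC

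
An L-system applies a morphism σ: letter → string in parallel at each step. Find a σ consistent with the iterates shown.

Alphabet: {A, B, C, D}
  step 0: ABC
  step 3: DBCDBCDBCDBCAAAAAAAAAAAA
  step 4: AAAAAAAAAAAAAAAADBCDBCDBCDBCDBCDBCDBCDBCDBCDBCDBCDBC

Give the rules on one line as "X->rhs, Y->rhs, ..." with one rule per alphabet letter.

A->DBC, B->AA, C->A, D->A

  step 3 ⇒ step 4: DBCDBCDBCDBCAAAAAAAAAAAA ⇒ A·AA·A·A·AA·A·A·AA·A·A·AA·A·DBC·DBC·DBC·DBC·DBC·DBC·DBC·DBC·DBC·DBC·DBC·DBC
    A ↦ DBC
    B ↦ AA
    C ↦ A
    D ↦ A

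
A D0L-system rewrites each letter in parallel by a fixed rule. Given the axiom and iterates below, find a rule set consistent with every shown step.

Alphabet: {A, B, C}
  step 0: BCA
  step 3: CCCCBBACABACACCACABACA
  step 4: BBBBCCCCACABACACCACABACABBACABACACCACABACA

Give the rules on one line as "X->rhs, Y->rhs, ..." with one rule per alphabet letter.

  step 3 ⇒ step 4: CCCCBBACABACACCACABACA ⇒ B·B·B·B·CC·CC·ACA·B·ACA·CC·ACA·B·ACA·B·B·ACA·B·ACA·CC·ACA·B·ACA
    A ↦ ACA
    B ↦ CC
    C ↦ B

A->ACA, B->CC, C->B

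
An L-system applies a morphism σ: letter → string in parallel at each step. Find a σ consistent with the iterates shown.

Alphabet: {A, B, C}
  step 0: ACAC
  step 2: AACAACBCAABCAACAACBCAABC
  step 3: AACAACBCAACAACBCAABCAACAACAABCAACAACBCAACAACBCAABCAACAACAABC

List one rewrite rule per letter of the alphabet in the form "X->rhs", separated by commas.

A->AAC, B->AA, C->BC

  step 2 ⇒ step 3: AACAACBCAABCAACAACBCAABC ⇒ AAC·AAC·BC·AAC·AAC·BC·AA·BC·AAC·AAC·AA·BC·AAC·AAC·BC·AAC·AAC·BC·AA·BC·AAC·AAC·AA·BC
    A ↦ AAC
    B ↦ AA
    C ↦ BC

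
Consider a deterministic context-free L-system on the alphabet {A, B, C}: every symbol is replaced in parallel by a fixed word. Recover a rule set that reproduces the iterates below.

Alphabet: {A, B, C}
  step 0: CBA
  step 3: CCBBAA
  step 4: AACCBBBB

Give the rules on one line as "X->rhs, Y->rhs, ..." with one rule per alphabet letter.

  step 3 ⇒ step 4: CCBBAA ⇒ A·A·C·C·BB·BB
    A ↦ BB
    B ↦ C
    C ↦ A

A->BB, B->C, C->A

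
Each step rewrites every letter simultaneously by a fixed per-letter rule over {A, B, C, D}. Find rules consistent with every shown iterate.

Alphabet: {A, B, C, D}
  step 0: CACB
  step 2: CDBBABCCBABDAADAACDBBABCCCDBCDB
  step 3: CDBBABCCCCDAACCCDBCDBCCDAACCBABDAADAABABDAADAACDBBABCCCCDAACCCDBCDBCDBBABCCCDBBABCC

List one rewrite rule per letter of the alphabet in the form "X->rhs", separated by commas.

  step 2 ⇒ step 3: CDBBABCCBABDAADAACDBBABCCCDBCDB ⇒ CDB·BAB·CC·CC·DAA·CC·CDB·CDB·CC·DAA·CC·BAB·DAA·DAA·BAB·DAA·DAA·CDB·BAB·CC·CC·DAA·CC·CDB·CDB·CDB·BAB·CC·CDB·BAB·CC
    A ↦ DAA
    B ↦ CC
    C ↦ CDB
    D ↦ BAB

A->DAA, B->CC, C->CDB, D->BAB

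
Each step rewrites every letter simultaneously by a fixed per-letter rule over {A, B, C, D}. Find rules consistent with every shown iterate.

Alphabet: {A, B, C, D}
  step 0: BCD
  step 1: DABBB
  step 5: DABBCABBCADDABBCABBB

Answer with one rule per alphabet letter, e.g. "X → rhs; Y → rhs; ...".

  step 0 ⇒ step 1: BCD ⇒ D·ABB·B
    B ↦ D
    C ↦ ABB
    D ↦ B
    A ↦ CA  (constrained at step 1)

A->CA, B->D, C->ABB, D->B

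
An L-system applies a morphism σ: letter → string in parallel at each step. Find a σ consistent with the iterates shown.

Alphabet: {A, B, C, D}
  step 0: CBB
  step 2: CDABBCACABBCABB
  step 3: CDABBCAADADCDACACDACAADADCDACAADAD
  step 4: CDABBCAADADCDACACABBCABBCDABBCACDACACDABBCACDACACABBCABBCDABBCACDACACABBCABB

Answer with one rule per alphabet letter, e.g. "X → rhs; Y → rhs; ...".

A->CA, B->AD, C->CDA, D->BB

  step 3 ⇒ step 4: CDABBCAADADCDACACDACAADADCDACAADAD ⇒ CDA·BB·CA·AD·AD·CDA·CA·CA·BB·CA·BB·CDA·BB·CA·CDA·CA·CDA·BB·CA·CDA·CA·CA·BB·CA·BB·CDA·BB·CA·CDA·CA·CA·BB·CA·BB
    A ↦ CA
    B ↦ AD
    C ↦ CDA
    D ↦ BB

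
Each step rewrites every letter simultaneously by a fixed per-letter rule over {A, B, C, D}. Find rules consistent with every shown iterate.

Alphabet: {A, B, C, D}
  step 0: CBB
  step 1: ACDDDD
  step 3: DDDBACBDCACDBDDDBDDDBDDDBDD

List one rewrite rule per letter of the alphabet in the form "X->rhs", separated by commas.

A->BDC, B->DD, C->AC, D->DB

  step 0 ⇒ step 1: CBB ⇒ AC·DD·DD
    B ↦ DD
    C ↦ AC
    A ↦ BDC  (constrained at step 1)
    D ↦ DB  (constrained at step 1)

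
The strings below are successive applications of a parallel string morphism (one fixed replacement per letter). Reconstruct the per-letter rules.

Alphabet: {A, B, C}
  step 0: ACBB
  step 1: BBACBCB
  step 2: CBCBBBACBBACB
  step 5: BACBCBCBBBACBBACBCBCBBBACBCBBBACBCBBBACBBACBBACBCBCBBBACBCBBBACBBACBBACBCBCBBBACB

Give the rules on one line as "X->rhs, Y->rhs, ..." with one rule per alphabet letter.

A->B, B->CB, C->BA

  step 1 ⇒ step 2: BBACBCB ⇒ CB·CB·B·BA·CB·BA·CB
    A ↦ B
    B ↦ CB
    C ↦ BA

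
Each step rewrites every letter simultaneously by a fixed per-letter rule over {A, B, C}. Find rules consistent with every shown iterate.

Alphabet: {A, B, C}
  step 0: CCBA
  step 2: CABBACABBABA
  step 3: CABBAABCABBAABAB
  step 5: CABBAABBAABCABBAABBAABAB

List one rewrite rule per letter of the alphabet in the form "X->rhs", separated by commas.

  step 2 ⇒ step 3: CABBACABBABA ⇒ CAB·B·A·A·B·CAB·B·A·A·B·A·B
    A ↦ B
    B ↦ A
    C ↦ CAB

A->B, B->A, C->CAB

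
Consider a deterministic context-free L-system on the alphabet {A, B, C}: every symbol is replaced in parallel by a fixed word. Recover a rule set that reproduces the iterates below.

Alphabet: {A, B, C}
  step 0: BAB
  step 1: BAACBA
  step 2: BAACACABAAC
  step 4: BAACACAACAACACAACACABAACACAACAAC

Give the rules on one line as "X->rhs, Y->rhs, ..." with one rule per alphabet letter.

A->AC, B->BA, C->A

  step 1 ⇒ step 2: BAACBA ⇒ BA·AC·AC·A·BA·AC
    A ↦ AC
    B ↦ BA
    C ↦ A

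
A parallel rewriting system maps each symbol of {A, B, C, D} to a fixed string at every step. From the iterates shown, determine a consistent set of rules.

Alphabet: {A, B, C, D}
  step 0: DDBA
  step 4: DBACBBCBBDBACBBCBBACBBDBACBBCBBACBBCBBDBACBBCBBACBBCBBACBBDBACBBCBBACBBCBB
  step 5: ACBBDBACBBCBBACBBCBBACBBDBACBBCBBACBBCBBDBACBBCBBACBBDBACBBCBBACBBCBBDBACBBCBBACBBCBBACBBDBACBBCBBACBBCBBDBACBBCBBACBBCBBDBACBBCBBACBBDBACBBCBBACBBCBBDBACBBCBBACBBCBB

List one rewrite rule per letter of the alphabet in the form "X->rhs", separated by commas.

A->DB, B->CBB, C->A, D->A

  step 4 ⇒ step 5: DBACBBCBBDBACBBCBBACBBDBACBBCBBACBBCBBDBACBBCBBACBBCBBACBBDBACBBCBBACBBCBB ⇒ A·CBB·DB·A·CBB·CBB·A·CBB·CBB·A·CBB·DB·A·CBB·CBB·A·CBB·CBB·DB·A·CBB·CBB·A·CBB·DB·A·CBB·CBB·A·CBB·CBB·DB·A·CBB·CBB·A·CBB·CBB·A·CBB·DB·A·CBB·CBB·A·CBB·CBB·DB·A·CBB·CBB·A·CBB·CBB·DB·A·CBB·CBB·A·CBB·DB·A·CBB·CBB·A·CBB·CBB·DB·A·CBB·CBB·A·CBB·CBB
    A ↦ DB
    B ↦ CBB
    C ↦ A
    D ↦ A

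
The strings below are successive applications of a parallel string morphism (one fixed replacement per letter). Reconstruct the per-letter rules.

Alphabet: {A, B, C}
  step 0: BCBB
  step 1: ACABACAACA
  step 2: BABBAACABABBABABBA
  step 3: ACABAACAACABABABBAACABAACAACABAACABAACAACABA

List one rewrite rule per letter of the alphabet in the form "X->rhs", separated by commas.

A->BA, B->ACA, C->B

  step 2 ⇒ step 3: BABBAACABABBABABBA ⇒ ACA·BA·ACA·ACA·BA·BA·B·BA·ACA·BA·ACA·ACA·BA·ACA·BA·ACA·ACA·BA
    A ↦ BA
    B ↦ ACA
    C ↦ B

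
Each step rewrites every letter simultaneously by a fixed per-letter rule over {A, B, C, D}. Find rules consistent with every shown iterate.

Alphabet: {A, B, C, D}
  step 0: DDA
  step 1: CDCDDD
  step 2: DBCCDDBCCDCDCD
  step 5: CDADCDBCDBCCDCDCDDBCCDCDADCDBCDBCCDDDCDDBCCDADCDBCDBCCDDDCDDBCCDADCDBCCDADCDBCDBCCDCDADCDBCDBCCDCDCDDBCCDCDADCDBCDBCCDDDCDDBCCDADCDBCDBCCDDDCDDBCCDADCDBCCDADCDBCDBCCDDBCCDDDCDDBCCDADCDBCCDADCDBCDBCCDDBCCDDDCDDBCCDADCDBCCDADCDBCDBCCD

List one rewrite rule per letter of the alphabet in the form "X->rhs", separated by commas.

  step 1 ⇒ step 2: CDCDDD ⇒ DBC·CD·DBC·CD·CD·CD
    C ↦ DBC
    D ↦ CD
  step 0 ⇒ step 1: DDA ⇒ CD·CD·DD
    A ↦ DD
    B ↦ ADC  (constrained at step 2)

A->DD, B->ADC, C->DBC, D->CD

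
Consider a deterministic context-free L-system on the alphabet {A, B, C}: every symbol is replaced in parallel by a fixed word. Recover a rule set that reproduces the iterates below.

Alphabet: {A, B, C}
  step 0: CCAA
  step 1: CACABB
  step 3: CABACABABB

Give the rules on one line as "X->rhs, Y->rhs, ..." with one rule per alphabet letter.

A->B, B->A, C->CA

  step 0 ⇒ step 1: CCAA ⇒ CA·CA·B·B
    A ↦ B
    C ↦ CA
    B ↦ A  (constrained at step 1)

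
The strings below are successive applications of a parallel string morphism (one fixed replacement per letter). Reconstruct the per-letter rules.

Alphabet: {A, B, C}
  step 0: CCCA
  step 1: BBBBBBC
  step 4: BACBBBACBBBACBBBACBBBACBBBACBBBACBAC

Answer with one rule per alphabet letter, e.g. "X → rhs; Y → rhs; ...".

  step 0 ⇒ step 1: CCCA ⇒ BB·BB·BB·C
    A ↦ C
    C ↦ BB
    B ↦ BA  (constrained at step 1)

A->C, B->BA, C->BB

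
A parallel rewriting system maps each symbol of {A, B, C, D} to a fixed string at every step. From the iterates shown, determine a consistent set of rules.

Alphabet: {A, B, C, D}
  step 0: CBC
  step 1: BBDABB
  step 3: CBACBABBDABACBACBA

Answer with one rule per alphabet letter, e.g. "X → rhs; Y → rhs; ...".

  step 0 ⇒ step 1: CBC ⇒ BB·DA·BB
    B ↦ DA
    C ↦ BB
    A ↦ BA  (constrained at step 1)
    D ↦ C  (constrained at step 1)

A->BA, B->DA, C->BB, D->C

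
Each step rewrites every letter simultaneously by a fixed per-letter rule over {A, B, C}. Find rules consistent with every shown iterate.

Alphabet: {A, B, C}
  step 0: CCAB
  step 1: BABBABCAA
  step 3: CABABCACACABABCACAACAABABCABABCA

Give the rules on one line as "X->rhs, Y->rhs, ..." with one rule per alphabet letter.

  step 0 ⇒ step 1: CCAB ⇒ BAB·BAB·CA·A
    A ↦ CA
    B ↦ A
    C ↦ BAB

A->CA, B->A, C->BAB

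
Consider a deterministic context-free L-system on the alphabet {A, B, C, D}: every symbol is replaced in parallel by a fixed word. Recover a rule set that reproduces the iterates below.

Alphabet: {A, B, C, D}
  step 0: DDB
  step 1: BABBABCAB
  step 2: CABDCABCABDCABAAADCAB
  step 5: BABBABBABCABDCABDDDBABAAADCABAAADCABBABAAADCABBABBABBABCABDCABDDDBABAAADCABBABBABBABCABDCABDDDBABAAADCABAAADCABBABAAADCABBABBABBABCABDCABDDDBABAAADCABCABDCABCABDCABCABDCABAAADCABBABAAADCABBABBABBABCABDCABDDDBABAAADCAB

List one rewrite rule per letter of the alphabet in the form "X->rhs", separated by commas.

  step 1 ⇒ step 2: BABBABCAB ⇒ CAB·D·CAB·CAB·D·CAB·AAA·D·CAB
    A ↦ D
    B ↦ CAB
    C ↦ AAA
  step 0 ⇒ step 1: DDB ⇒ BAB·BAB·CAB
    D ↦ BAB

A->D, B->CAB, C->AAA, D->BAB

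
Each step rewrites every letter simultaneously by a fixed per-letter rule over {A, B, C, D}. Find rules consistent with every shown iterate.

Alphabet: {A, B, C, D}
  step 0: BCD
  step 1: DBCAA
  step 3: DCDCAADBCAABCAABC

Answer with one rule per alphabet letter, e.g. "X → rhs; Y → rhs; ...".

  step 0 ⇒ step 1: BCD ⇒ D·BC·AA
    B ↦ D
    C ↦ BC
    D ↦ AA
    A ↦ DC  (constrained at step 1)

A->DC, B->D, C->BC, D->AA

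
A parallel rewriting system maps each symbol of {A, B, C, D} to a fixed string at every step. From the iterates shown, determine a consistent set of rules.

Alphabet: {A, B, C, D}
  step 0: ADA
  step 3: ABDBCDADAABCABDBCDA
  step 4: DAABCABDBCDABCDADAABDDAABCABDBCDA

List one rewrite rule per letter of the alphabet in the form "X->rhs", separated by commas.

  step 3 ⇒ step 4: ABDBCDADAABCABDBCDA ⇒ DA·A·BC·A·BD·BC·DA·BC·DA·DA·A·BD·DA·A·BC·A·BD·BC·DA
    A ↦ DA
    B ↦ A
    C ↦ BD
    D ↦ BC

A->DA, B->A, C->BD, D->BC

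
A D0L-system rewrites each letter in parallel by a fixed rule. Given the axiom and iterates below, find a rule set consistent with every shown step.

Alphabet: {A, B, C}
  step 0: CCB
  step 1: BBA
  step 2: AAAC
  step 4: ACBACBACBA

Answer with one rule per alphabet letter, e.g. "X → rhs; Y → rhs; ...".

A->AC, B->A, C->B

  step 1 ⇒ step 2: BBA ⇒ A·A·AC
    A ↦ AC
    B ↦ A
  step 0 ⇒ step 1: CCB ⇒ B·B·A
    C ↦ B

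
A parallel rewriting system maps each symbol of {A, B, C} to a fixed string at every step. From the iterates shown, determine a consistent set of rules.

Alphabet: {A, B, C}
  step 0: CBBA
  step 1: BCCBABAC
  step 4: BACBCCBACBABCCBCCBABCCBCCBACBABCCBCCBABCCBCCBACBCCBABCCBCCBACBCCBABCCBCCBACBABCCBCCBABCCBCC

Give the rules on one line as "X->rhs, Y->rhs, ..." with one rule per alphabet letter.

A->C, B->BA, C->BCC

  step 0 ⇒ step 1: CBBA ⇒ BCC·BA·BA·C
    A ↦ C
    B ↦ BA
    C ↦ BCC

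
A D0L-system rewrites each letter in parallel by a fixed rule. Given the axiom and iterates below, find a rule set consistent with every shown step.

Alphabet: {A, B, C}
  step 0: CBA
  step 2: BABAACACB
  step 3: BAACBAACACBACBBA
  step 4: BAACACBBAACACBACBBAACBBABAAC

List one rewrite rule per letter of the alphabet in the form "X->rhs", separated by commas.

A->AC, B->BA, C->B

  step 3 ⇒ step 4: BAACBAACACBACBBA ⇒ BA·AC·AC·B·BA·AC·AC·B·AC·B·BA·AC·B·BA·BA·AC
    A ↦ AC
    B ↦ BA
    C ↦ B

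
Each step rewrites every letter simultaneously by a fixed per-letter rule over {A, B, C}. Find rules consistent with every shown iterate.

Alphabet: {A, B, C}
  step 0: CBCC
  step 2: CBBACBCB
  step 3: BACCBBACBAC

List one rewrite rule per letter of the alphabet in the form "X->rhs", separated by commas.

  step 2 ⇒ step 3: CBBACBCB ⇒ BA·C·C·B·BA·C·BA·C
    A ↦ B
    B ↦ C
    C ↦ BA

A->B, B->C, C->BA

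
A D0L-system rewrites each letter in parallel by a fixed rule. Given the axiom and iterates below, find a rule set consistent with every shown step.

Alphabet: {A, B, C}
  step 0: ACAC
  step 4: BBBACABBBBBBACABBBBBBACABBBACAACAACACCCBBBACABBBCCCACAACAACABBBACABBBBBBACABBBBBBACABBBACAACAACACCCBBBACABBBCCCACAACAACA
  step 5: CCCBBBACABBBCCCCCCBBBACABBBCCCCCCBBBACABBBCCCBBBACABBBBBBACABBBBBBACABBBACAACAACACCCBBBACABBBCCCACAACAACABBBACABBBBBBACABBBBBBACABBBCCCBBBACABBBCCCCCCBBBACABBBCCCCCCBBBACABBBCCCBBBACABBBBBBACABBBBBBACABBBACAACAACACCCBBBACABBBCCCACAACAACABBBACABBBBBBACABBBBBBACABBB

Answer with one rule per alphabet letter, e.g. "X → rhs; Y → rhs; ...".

A->BBB, B->C, C->ACA

  step 4 ⇒ step 5: BBBACABBBBBBACABBBBBBACABBBACAACAACACCCBBBACABBBCCCACAACAACABBBACABBBBBBACABBBBBBACABBBACAACAACACCCBBBACABBBCCCACAACAACA ⇒ C·C·C·BBB·ACA·BBB·C·C·C·C·C·C·BBB·ACA·BBB·C·C·C·C·C·C·BBB·ACA·BBB·C·C·C·BBB·ACA·BBB·BBB·ACA·BBB·BBB·ACA·BBB·ACA·ACA·ACA·C·C·C·BBB·ACA·BBB·C·C·C·ACA·ACA·ACA·BBB·ACA·BBB·BBB·ACA·BBB·BBB·ACA·BBB·C·C·C·BBB·ACA·BBB·C·C·C·C·C·C·BBB·ACA·BBB·C·C·C·C·C·C·BBB·ACA·BBB·C·C·C·BBB·ACA·BBB·BBB·ACA·BBB·BBB·ACA·BBB·ACA·ACA·ACA·C·C·C·BBB·ACA·BBB·C·C·C·ACA·ACA·ACA·BBB·ACA·BBB·BBB·ACA·BBB·BBB·ACA·BBB
    A ↦ BBB
    B ↦ C
    C ↦ ACA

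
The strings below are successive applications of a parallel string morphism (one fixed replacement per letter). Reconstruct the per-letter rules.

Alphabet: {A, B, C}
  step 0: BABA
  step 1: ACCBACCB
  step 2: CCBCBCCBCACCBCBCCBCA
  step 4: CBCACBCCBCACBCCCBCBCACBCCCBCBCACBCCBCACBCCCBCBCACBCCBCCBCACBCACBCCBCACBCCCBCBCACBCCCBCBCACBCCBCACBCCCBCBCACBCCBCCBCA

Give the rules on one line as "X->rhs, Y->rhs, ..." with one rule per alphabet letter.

  step 1 ⇒ step 2: ACCBACCB ⇒ CCB·CBC·CBC·A·CCB·CBC·CBC·A
    A ↦ CCB
    B ↦ A
    C ↦ CBC

A->CCB, B->A, C->CBC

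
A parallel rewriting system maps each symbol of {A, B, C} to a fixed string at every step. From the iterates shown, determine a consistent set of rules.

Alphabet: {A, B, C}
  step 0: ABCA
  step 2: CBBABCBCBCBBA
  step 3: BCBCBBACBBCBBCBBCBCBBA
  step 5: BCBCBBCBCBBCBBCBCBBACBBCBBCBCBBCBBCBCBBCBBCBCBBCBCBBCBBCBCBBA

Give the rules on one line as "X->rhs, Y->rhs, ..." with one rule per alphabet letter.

  step 2 ⇒ step 3: CBBABCBCBCBBA ⇒ B·CB·CB·BA·CB·B·CB·B·CB·B·CB·CB·BA
    A ↦ BA
    B ↦ CB
    C ↦ B

A->BA, B->CB, C->B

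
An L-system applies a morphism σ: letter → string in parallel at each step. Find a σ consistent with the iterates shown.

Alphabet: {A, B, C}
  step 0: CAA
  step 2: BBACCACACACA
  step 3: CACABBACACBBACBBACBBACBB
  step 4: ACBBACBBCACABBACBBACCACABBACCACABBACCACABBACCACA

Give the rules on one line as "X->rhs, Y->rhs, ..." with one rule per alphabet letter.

  step 3 ⇒ step 4: CACABBACACBBACBBACBBACBB ⇒ AC·BB·AC·BB·CA·CA·BB·AC·BB·AC·CA·CA·BB·AC·CA·CA·BB·AC·CA·CA·BB·AC·CA·CA
    A ↦ BB
    B ↦ CA
    C ↦ AC

A->BB, B->CA, C->AC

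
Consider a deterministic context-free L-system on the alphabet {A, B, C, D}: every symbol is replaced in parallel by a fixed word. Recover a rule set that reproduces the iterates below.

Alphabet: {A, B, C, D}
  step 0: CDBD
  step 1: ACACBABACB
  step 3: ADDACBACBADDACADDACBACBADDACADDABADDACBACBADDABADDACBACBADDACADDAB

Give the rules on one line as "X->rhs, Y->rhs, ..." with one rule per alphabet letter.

  step 0 ⇒ step 1: CDBD ⇒ AC·ACB·AB·ACB
    B ↦ AB
    C ↦ AC
    D ↦ ACB
    A ↦ ADD  (constrained at step 1)

A->ADD, B->AB, C->AC, D->ACB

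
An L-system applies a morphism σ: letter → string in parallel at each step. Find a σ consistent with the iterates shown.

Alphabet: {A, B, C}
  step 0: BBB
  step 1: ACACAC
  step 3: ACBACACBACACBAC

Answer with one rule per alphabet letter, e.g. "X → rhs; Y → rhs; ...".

A->BC, B->AC, C->B

  step 0 ⇒ step 1: BBB ⇒ AC·AC·AC
    B ↦ AC
    A ↦ BC  (constrained at step 1)
    C ↦ B  (constrained at step 1)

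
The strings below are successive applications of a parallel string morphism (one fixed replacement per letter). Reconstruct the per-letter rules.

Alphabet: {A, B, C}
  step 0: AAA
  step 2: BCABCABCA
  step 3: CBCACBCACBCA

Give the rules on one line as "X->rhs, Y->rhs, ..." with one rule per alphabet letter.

  step 2 ⇒ step 3: BCABCABCA ⇒ C·B·CA·C·B·CA·C·B·CA
    A ↦ CA
    B ↦ C
    C ↦ B

A->CA, B->C, C->B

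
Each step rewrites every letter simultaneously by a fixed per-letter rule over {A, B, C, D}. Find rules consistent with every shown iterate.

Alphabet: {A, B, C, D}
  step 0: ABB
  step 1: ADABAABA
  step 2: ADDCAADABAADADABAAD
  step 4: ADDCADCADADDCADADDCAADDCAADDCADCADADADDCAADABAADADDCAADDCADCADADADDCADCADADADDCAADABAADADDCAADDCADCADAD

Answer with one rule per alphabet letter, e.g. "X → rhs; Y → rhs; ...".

  step 1 ⇒ step 2: ADABAABA ⇒ AD·DCA·AD·ABA·AD·AD·ABA·AD
    A ↦ AD
    B ↦ ABA
    D ↦ DCA
    C ↦ D  (constrained at step 2)

A->AD, B->ABA, C->D, D->DCA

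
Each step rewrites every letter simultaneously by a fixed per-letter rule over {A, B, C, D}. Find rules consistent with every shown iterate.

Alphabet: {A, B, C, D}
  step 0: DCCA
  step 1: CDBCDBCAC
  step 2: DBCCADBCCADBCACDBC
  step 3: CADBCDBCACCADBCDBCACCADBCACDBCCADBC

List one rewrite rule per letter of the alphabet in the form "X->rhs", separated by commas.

  step 2 ⇒ step 3: DBCCADBCCADBCACDBC ⇒ C·A·DBC·DBC·AC·C·A·DBC·DBC·AC·C·A·DBC·AC·DBC·C·A·DBC
    A ↦ AC
    B ↦ A
    C ↦ DBC
    D ↦ C

A->AC, B->A, C->DBC, D->C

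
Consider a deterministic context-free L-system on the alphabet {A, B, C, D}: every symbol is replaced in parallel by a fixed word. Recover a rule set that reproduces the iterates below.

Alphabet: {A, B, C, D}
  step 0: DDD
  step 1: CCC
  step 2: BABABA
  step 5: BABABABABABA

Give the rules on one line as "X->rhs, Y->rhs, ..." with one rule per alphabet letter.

A->D, B->D, C->BA, D->C

  step 1 ⇒ step 2: CCC ⇒ BA·BA·BA
    C ↦ BA
    A ↦ D  (constrained at step 2)
    B ↦ D  (constrained at step 2)
  step 0 ⇒ step 1: DDD ⇒ C·C·C
    D ↦ C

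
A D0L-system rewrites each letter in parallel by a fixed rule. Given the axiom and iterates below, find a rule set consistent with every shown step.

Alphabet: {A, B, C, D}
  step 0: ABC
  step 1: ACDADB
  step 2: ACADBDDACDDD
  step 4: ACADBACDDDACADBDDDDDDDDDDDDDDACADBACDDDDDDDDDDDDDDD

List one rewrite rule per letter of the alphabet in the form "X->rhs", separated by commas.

  step 1 ⇒ step 2: ACDADB ⇒ AC·ADB·DD·AC·DD·D
    A ↦ AC
    B ↦ D
    C ↦ ADB
    D ↦ DD

A->AC, B->D, C->ADB, D->DD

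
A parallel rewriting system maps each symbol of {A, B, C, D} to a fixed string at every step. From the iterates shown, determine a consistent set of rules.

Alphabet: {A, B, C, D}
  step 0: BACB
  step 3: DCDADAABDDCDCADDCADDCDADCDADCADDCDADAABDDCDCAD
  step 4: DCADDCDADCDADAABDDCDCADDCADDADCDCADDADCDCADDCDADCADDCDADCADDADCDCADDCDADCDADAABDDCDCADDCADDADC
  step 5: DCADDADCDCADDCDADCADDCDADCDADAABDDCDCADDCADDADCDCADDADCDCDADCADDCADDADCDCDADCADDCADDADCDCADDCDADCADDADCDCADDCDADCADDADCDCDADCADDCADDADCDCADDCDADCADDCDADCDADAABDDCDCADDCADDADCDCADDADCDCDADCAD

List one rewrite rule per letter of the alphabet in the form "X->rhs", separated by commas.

  step 4 ⇒ step 5: DCADDCDADCDADAABDDCDCADDCADDADCDCADDADCDCADDCDADCADDCDADCADDADCDCADDCDADCDADAABDDCDCADDCADDADC ⇒ DC·AD·DA·DC·DC·AD·DC·DA·DC·AD·DC·DA·DC·DA·DA·ABD·DC·DC·AD·DC·AD·DA·DC·DC·AD·DA·DC·DC·DA·DC·AD·DC·AD·DA·DC·DC·DA·DC·AD·DC·AD·DA·DC·DC·AD·DC·DA·DC·AD·DA·DC·DC·AD·DC·DA·DC·AD·DA·DC·DC·DA·DC·AD·DC·AD·DA·DC·DC·AD·DC·DA·DC·AD·DC·DA·DC·DA·DA·ABD·DC·DC·AD·DC·AD·DA·DC·DC·AD·DA·DC·DC·DA·DC·AD
    A ↦ DA
    B ↦ ABD
    C ↦ AD
    D ↦ DC

A->DA, B->ABD, C->AD, D->DC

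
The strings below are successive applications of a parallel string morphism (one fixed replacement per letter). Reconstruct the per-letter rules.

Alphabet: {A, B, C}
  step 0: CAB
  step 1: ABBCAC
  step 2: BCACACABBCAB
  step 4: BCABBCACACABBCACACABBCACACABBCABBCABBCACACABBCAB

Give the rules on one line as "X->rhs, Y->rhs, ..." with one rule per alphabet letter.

  step 1 ⇒ step 2: ABBCAC ⇒ BC·AC·AC·AB·BC·AB
    A ↦ BC
    B ↦ AC
    C ↦ AB

A->BC, B->AC, C->AB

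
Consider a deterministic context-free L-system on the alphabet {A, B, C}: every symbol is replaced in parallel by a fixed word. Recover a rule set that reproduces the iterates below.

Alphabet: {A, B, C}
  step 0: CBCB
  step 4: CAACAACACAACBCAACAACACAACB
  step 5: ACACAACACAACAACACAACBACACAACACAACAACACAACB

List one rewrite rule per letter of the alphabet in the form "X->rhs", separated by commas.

A->CA, B->CB, C->A

  step 4 ⇒ step 5: CAACAACACAACBCAACAACACAACB ⇒ A·CA·CA·A·CA·CA·A·CA·A·CA·CA·A·CB·A·CA·CA·A·CA·CA·A·CA·A·CA·CA·A·CB
    A ↦ CA
    B ↦ CB
    C ↦ A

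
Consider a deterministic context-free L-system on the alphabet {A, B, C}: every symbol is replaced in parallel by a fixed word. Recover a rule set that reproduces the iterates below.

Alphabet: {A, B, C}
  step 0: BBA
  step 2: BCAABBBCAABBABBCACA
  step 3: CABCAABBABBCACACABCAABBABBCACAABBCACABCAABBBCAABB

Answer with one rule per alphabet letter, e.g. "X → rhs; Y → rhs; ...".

A->ABB, B->CA, C->BCA

  step 2 ⇒ step 3: BCAABBBCAABBABBCACA ⇒ CA·BCA·ABB·ABB·CA·CA·CA·BCA·ABB·ABB·CA·CA·ABB·CA·CA·BCA·ABB·BCA·ABB
    A ↦ ABB
    B ↦ CA
    C ↦ BCA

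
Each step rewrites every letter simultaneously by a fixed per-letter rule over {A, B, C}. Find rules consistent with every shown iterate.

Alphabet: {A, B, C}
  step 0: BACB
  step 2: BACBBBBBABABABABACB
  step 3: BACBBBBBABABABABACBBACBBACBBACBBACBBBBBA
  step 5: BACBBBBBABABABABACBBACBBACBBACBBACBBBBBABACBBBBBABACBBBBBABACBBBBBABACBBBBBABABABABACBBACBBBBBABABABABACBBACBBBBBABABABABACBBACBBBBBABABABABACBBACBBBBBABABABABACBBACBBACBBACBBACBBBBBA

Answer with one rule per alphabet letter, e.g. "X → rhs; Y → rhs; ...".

A->CB, B->BA, C->BBB

  step 2 ⇒ step 3: BACBBBBBABABABABACB ⇒ BA·CB·BBB·BA·BA·BA·BA·BA·CB·BA·CB·BA·CB·BA·CB·BA·CB·BBB·BA
    A ↦ CB
    B ↦ BA
    C ↦ BBB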